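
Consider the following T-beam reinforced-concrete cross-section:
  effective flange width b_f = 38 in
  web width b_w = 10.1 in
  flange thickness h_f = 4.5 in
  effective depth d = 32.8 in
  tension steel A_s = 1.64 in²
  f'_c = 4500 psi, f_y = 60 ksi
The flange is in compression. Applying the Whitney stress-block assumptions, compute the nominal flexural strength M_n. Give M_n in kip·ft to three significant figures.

M_n ≈ 266 kip·ft

Tension: T = A_s f_y = 1.64 × 60 = 98.4 kips.
Try a within the flange: a = T/(0.85 f'_c b_f) = 98.4/(0.85 × 4.5 × 38) = 0.677 in.
Since a = 0.677 ≤ h_f = 4.5 in, the stress block lies entirely in the flange; analyse as a rectangular beam of width b_f.
M_n = T(d − a/2) = 98.4 × (32.8 − 0.3385) = 3194.2 kip·in.
M_n = 3194.2/12 = 266.18 kip·ft.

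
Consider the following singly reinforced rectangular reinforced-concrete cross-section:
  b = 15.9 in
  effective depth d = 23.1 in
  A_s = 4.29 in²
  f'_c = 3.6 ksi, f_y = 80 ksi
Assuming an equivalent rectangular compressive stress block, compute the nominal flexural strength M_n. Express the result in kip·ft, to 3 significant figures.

M_n ≈ 560 kip·ft

T = A_s f_y = 4.29 × 80 = 343.2 kips.
a = T/(0.85 f'_c b) = 343.2/(0.85 × 3.6 × 15.9) = 7.054 in.
M_n = T(d − a/2) = 343.2 × (23.1 − 3.527) = 6717.5 kip·in = 6717.5/12 = 559.79 kip·ft.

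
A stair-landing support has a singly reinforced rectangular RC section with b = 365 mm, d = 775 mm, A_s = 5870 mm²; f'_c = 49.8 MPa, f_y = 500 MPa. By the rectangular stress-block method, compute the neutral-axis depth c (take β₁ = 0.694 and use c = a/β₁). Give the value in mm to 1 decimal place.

T = A_s f_y = 5870 × 500 = 2935000 N = 2935 kN.
Setting C = 0.85 f'_c a b equal to T: a = 2935000/(0.85 × 49.8 × 365) = 189.962 mm.
With β₁ = 0.694, c = a/β₁ = 189.962/0.694 = 273.7 mm.

c ≈ 273.7 mm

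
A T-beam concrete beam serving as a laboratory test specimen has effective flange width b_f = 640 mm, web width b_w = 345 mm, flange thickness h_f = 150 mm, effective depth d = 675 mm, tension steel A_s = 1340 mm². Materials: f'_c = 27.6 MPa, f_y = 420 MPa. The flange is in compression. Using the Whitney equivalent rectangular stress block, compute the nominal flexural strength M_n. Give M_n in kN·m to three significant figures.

M_n ≈ 369 kN·m

Tension: T = A_s f_y = 1340 × 420 = 562800 N.
Try a within the flange: a = T/(0.85 f'_c b_f) = 562800/(0.85 × 27.6 × 640) = 37.48 mm.
Since a = 37.48 ≤ h_f = 150 mm, the stress block lies entirely in the flange; analyse as a rectangular beam of width b_f.
M_n = T(d − a/2) = 562800 × (675 − 18.74) = 369.34 × 10⁶ N·mm.
M_n = 369.34 kN·m.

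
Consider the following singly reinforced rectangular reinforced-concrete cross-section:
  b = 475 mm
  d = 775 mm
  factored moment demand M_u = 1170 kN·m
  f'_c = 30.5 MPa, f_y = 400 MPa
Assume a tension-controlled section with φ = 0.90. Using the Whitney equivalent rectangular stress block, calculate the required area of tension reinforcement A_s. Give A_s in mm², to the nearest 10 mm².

A_s ≈ 4650 mm²

M_n = M_u/φ = 1170/0.90 = 1300 kN·m.
With M_n = 0.85 f'_c a b (d − a/2), solve the quadratic for a:
a = d − √(d² − 2M_n/(0.85 f'_c b)) = 775 − √(775² − 2 × 1300×10⁶/(0.85 × 30.5 × 475)) = 150.91 mm.
A_s = 0.85 f'_c a b / f_y = 0.85 × 30.5 × 150.91 × 475 / 400 = 4645.9 mm².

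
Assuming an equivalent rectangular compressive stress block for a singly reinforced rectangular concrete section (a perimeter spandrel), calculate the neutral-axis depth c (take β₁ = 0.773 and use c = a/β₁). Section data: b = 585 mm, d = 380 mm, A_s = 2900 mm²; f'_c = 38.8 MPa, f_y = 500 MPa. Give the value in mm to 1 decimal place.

c ≈ 97.2 mm

T = A_s f_y = 2900 × 500 = 1450000 N = 1450 kN.
Setting C = 0.85 f'_c a b equal to T: a = 1450000/(0.85 × 38.8 × 585) = 75.156 mm.
With β₁ = 0.773, c = a/β₁ = 75.156/0.773 = 97.2 mm.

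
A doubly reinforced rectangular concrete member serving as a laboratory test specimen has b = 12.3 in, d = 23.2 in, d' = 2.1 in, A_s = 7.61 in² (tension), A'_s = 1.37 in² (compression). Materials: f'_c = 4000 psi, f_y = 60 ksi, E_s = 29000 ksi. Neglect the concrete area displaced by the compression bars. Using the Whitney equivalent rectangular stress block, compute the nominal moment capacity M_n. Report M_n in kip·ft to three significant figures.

Assume both steels yield.
a = (A_s − A'_s) f_y/(0.85 f'_c b) = (7.61 − 1.37) × 60/(0.85 × 4 × 12.3) = 8.953 in.
c = a/β₁ = 8.953/0.85 = 10.533 in; ε'_s = 0.003(c − d')/c = 0.0024 ≥ ε_y = 0.0021, so the compression steel yields.
M_n = (A_s − A'_s) f_y (d − a/2) + A'_s f_y (d − d') = 374.4 × (23.2 − 4.4765) + 82.2 × (23.2 − 2.1) = 7010.1 + 1734.4 = 8744.5 kip·in = 8744.5/12 = 728.71 kip·ft.

M_n ≈ 729 kip·ft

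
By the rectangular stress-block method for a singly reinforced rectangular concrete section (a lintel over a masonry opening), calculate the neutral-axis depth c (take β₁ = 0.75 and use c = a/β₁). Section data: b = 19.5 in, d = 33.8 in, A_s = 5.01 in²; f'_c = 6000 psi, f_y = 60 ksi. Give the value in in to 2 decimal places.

T = A_s f_y = 5.01 × 60 = 300.6 kips.
a = T/(0.85 f'_c b) = 300.6/(0.85 × 6 × 19.5) = 3.0226 in.
With β₁ = 0.75, c = a/β₁ = 3.0226/0.75 = 4.03 in.

c ≈ 4.03 in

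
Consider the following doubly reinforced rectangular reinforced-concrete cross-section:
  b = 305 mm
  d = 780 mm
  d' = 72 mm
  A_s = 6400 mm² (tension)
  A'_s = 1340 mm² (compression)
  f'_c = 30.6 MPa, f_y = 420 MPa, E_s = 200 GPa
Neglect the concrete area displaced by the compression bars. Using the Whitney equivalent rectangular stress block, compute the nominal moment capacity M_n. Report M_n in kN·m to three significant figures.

M_n ≈ 1770 kN·m

Assume both tension and compression steel yield.
Net tension couple steel: A_s − A'_s = 5060 mm².
a = (A_s − A'_s) f_y / (0.85 f'_c b) = 2125200/(0.85 × 30.6 × 305) = 267.89 mm.
c = a/β₁ = 267.89/0.831 = 322.37 mm; ε'_s = 0.003(c − d')/c = 0.0023 ≥ f_y/E_s = 0.0021, so compression steel does yield.
M_n = (A_s − A'_s) f_y (d − a/2) + A'_s f_y (d − d') = [2125200 × (780 − 133.945) + 562800 × (780 − 72)] × 10⁻⁶ = 1373.00 + 398.46 = 1771.46 kN·m.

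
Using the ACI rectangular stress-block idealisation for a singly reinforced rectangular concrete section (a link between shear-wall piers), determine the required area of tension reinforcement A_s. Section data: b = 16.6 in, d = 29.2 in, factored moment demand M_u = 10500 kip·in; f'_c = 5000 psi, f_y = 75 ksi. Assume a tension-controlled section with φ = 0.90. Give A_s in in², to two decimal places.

M_n = M_u/φ = 10500/0.90 = 11666.7 kip·in.
From M_n = 0.85 f'_c a b (d − a/2):
a = d − √(d² − 2M_n/(0.85 f'_c b)) = 29.2 − √(29.2² − 2 × 11666.7/(0.85 × 5 × 16.6)) = 6.355 in.
A_s = 0.85 f'_c a b / f_y = 0.85 × 5 × 6.355 × 16.6 / 75 = 5.978 in².

A_s ≈ 5.98 in²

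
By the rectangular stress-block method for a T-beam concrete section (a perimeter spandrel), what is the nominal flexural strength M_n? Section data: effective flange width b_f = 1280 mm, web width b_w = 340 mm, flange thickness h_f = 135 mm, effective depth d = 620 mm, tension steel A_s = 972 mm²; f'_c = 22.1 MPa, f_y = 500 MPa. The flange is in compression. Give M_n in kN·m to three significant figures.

Tension: T = A_s f_y = 972 × 500 = 486000 N.
Try a within the flange: a = T/(0.85 f'_c b_f) = 486000/(0.85 × 22.1 × 1280) = 20.21 mm.
Since a = 20.21 ≤ h_f = 135 mm, the stress block lies entirely in the flange; analyse as a rectangular beam of width b_f.
M_n = T(d − a/2) = 486000 × (620 − 10.105) = 296.41 × 10⁶ N·mm.
M_n = 296.41 kN·m.

M_n ≈ 296 kN·m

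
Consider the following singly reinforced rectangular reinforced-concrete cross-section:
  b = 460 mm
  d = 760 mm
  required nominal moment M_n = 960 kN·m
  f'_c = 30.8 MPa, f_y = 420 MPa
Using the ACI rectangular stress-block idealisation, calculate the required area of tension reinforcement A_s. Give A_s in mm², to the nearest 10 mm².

With M_n = 0.85 f'_c a b (d − a/2), solve the quadratic for a:
a = d − √(d² − 2M_n/(0.85 f'_c b)) = 760 − √(760² − 2 × 960×10⁶/(0.85 × 30.8 × 460)) = 113.34 mm.
A_s = 0.85 f'_c a b / f_y = 0.85 × 30.8 × 113.34 × 460 / 420 = 3249.8 mm².

A_s ≈ 3250 mm²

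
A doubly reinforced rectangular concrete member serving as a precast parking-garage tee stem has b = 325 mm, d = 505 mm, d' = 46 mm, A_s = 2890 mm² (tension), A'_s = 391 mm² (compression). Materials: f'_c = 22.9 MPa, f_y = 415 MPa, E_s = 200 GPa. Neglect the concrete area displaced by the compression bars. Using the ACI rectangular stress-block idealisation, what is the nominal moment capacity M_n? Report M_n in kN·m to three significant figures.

Assume both tension and compression steel yield.
Net tension couple steel: A_s − A'_s = 2499 mm².
a = (A_s − A'_s) f_y / (0.85 f'_c b) = 1037085/(0.85 × 22.9 × 325) = 163.94 mm.
c = a/β₁ = 163.94/0.85 = 192.87 mm; ε'_s = 0.003(c − d')/c = 0.0023 ≥ f_y/E_s = 0.0021, so compression steel does yield.
M_n = (A_s − A'_s) f_y (d − a/2) + A'_s f_y (d − d') = [1037085 × (505 − 81.97) + 162265 × (505 − 46)] × 10⁻⁶ = 438.72 + 74.48 = 513.20 kN·m.

M_n ≈ 513 kN·m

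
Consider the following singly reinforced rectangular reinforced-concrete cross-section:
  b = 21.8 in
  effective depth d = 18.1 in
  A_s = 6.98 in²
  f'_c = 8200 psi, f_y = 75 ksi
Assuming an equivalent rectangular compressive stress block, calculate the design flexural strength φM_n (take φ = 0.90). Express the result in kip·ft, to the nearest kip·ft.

φM_n ≈ 643 kip·ft

T = A_s f_y = 6.98 × 75 = 523.5 kips.
a = T/(0.85 f'_c b) = 523.5/(0.85 × 8.2 × 21.8) = 3.445 in.
M_n = T(d − a/2) = 523.5 × (18.1 − 1.7225) = 8573.6 kip·in = 8573.6/12 = 714.47 kip·ft.
φM_n = 0.90 × 714.47 = 643.02 kip·ft.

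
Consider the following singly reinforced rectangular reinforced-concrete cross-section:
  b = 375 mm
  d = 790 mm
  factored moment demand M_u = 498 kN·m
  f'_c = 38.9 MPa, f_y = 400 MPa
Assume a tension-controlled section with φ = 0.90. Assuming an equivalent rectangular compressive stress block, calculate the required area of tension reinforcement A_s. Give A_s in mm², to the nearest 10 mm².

A_s ≈ 1820 mm²

M_n = M_u/φ = 498/0.90 = 553.333 kN·m.
With M_n = 0.85 f'_c a b (d − a/2), solve the quadratic for a:
a = d − √(d² − 2M_n/(0.85 f'_c b)) = 790 − √(790² − 2 × 553.333×10⁶/(0.85 × 38.9 × 375)) = 58.67 mm.
A_s = 0.85 f'_c a b / f_y = 0.85 × 38.9 × 58.67 × 375 / 400 = 1818.7 mm².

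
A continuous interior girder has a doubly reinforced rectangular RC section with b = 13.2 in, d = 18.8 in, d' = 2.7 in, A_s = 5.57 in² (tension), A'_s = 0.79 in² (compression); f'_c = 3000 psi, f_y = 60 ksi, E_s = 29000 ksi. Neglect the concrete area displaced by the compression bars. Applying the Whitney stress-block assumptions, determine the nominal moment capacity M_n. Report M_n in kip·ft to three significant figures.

M_n ≈ 411 kip·ft

Assume both steels yield.
a = (A_s − A'_s) f_y/(0.85 f'_c b) = (5.57 − 0.79) × 60/(0.85 × 3 × 13.2) = 8.520 in.
c = a/β₁ = 8.520/0.85 = 10.024 in; ε'_s = 0.003(c − d')/c = 0.0022 ≥ ε_y = 0.0021, so the compression steel yields.
M_n = (A_s − A'_s) f_y (d − a/2) + A'_s f_y (d − d') = 286.8 × (18.8 − 4.26) + 47.4 × (18.8 − 2.7) = 4170.1 + 763.1 = 4933.2 kip·in = 4933.2/12 = 411.10 kip·ft.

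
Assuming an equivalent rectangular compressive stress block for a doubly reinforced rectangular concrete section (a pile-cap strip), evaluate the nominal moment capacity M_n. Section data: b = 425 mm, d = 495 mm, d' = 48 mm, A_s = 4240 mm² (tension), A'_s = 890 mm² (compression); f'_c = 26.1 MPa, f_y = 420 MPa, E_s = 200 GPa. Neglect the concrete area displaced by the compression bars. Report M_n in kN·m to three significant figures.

M_n ≈ 759 kN·m

Assume both tension and compression steel yield.
Net tension couple steel: A_s − A'_s = 3350 mm².
a = (A_s − A'_s) f_y / (0.85 f'_c b) = 1407000/(0.85 × 26.1 × 425) = 149.23 mm.
c = a/β₁ = 149.23/0.85 = 175.56 mm; ε'_s = 0.003(c − d')/c = 0.0022 ≥ f_y/E_s = 0.0021, so compression steel does yield.
M_n = (A_s − A'_s) f_y (d − a/2) + A'_s f_y (d − d') = [1407000 × (495 − 74.615) + 373800 × (495 − 48)] × 10⁻⁶ = 591.48 + 167.09 = 758.57 kN·m.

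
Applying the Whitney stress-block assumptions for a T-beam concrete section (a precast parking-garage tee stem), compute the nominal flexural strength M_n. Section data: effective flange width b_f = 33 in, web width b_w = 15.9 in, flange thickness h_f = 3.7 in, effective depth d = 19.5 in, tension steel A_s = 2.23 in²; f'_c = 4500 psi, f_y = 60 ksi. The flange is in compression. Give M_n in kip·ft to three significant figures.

M_n ≈ 212 kip·ft

Tension: T = A_s f_y = 2.23 × 60 = 133.8 kips.
Try a within the flange: a = T/(0.85 f'_c b_f) = 133.8/(0.85 × 4.5 × 33) = 1.060 in.
Since a = 1.060 ≤ h_f = 3.7 in, the stress block lies entirely in the flange; analyse as a rectangular beam of width b_f.
M_n = T(d − a/2) = 133.8 × (19.5 − 0.53) = 2538.2 kip·in.
M_n = 2538.2/12 = 211.52 kip·ft.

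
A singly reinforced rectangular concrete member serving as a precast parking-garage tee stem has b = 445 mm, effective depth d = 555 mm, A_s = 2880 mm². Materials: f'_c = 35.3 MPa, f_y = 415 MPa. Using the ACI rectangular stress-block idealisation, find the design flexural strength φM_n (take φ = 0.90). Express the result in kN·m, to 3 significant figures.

φM_n ≈ 549 kN·m

T = A_s f_y = 2880 × 415 = 1195200 N = 1195.2 kN.
From C = T: a = T/(0.85 f'_c b) = 1195200/(0.85 × 35.3 × 445) = 89.51 mm.
M_n = T(d − a/2) = 1195.2 kN × (555 − 44.755) mm = 609.84 kN·m.
φM_n = 0.90 × 609.84 = 548.86 kN·m.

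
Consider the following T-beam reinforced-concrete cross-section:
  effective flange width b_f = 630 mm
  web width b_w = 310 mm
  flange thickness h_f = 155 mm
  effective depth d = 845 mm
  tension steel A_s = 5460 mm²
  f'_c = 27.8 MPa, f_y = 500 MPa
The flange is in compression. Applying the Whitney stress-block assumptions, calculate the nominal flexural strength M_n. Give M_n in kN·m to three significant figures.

Tension: T = A_s f_y = 5460 × 500 = 2730000 N.
Try a within the flange: a = T/(0.85 f'_c b_f) = 2730000/(0.85 × 27.8 × 630) = 183.38 mm.
a = 183.38 > h_f = 155 mm: the block extends into the web. Split into flange-overhang and web parts.
C_f = 0.85 f'_c (b_f − b_w) h_f = 0.85 × 27.8 × (630 − 310) × 155 = 1172048 N.
Remaining web compression depth: a_w = (T − C_f)/(0.85 f'_c b_w) = (2730000 − 1172048)/(0.85 × 27.8 × 310) = 212.68 mm.
M_n = C_f(d − h_f/2) + (T − C_f)(d − a_w/2) = 1172048 × (845 − 77.5) + 1557952 × (845 − 106.34) = 899.55 + 1150.80 = 2050.35 × 10⁶ N·mm.
M_n = 2050.35 kN·m.

M_n ≈ 2050 kN·m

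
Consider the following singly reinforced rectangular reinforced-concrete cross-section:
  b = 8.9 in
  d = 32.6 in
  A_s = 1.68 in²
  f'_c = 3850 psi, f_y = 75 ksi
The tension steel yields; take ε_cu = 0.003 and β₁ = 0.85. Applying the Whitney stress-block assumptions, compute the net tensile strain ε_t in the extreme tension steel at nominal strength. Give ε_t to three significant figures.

ε_t ≈ 0.0162

a = A_s f_y/(0.85 f'_c b) = 4.326 in.
β₁ = 0.85, so c = a/β₁ = 4.326/0.85 = 5.089 in.
From the linear strain diagram with ε_cu = 0.003: ε_t = 0.003 (d − c)/c = 0.003 × (32.6 − 5.089)/5.089 = 0.0162.
Since ε_t ≥ 0.005, the section is tension-controlled.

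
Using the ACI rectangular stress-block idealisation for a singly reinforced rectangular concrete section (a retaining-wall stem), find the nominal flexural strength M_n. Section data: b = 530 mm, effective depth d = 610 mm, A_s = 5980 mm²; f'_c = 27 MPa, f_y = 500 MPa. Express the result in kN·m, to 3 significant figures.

M_n ≈ 1460 kN·m

T = A_s f_y = 5980 × 500 = 2990000 N = 2990 kN.
From C = T: a = T/(0.85 f'_c b) = 2990000/(0.85 × 27 × 530) = 245.82 mm.
M_n = T(d − a/2) = 2990 kN × (610 − 122.91) mm = 1456.40 kN·m.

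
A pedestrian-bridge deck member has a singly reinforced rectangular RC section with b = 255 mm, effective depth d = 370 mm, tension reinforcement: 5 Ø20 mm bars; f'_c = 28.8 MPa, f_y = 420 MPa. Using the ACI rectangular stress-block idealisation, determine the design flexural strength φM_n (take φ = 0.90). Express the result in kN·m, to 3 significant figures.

A_s = 5 × 314 = 1570 mm².
T = A_s f_y = 1570 × 420 = 659400 N = 659.4 kN.
From C = T: a = T/(0.85 f'_c b) = 659400/(0.85 × 28.8 × 255) = 105.63 mm.
M_n = T(d − a/2) = 659.4 kN × (370 − 52.815) mm = 209.15 kN·m.
φM_n = 0.90 × 209.15 = 188.24 kN·m.

φM_n ≈ 188 kN·m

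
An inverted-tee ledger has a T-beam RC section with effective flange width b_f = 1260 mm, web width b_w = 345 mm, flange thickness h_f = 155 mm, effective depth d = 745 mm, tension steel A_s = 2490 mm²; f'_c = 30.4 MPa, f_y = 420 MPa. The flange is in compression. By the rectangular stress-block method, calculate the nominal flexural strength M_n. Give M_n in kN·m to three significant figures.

M_n ≈ 762 kN·m

Tension: T = A_s f_y = 2490 × 420 = 1045800 N.
Try a within the flange: a = T/(0.85 f'_c b_f) = 1045800/(0.85 × 30.4 × 1260) = 32.12 mm.
Since a = 32.12 ≤ h_f = 155 mm, the stress block lies entirely in the flange; analyse as a rectangular beam of width b_f.
M_n = T(d − a/2) = 1045800 × (745 − 16.06) = 762.33 × 10⁶ N·mm.
M_n = 762.33 kN·m.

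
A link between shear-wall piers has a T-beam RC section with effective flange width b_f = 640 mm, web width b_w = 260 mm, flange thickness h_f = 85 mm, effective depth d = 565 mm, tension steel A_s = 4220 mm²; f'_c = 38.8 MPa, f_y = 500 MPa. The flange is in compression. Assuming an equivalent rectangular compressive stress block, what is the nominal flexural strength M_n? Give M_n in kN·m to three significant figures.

Tension: T = A_s f_y = 4220 × 500 = 2110000 N.
Try a within the flange: a = T/(0.85 f'_c b_f) = 2110000/(0.85 × 38.8 × 640) = 99.97 mm.
a = 99.97 > h_f = 85 mm: the block extends into the web. Split into flange-overhang and web parts.
C_f = 0.85 f'_c (b_f − b_w) h_f = 0.85 × 38.8 × (640 − 260) × 85 = 1065254 N.
Remaining web compression depth: a_w = (T − C_f)/(0.85 f'_c b_w) = (2110000 − 1065254)/(0.85 × 38.8 × 260) = 121.84 mm.
M_n = C_f(d − h_f/2) + (T − C_f)(d − a_w/2) = 1065254 × (565 − 42.5) + 1044746 × (565 − 60.92) = 556.60 + 526.64 = 1083.24 × 10⁶ N·mm.
M_n = 1083.24 kN·m.

M_n ≈ 1080 kN·m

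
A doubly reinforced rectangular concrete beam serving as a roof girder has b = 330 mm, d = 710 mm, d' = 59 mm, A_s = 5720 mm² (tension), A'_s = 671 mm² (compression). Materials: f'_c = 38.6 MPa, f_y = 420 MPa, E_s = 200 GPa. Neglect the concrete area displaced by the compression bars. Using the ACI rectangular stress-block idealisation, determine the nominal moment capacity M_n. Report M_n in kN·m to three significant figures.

M_n ≈ 1480 kN·m

Assume both tension and compression steel yield.
Net tension couple steel: A_s − A'_s = 5049 mm².
a = (A_s − A'_s) f_y / (0.85 f'_c b) = 2120580/(0.85 × 38.6 × 330) = 195.85 mm.
c = a/β₁ = 195.85/0.774 = 253.04 mm; ε'_s = 0.003(c − d')/c = 0.0023 ≥ f_y/E_s = 0.0021, so compression steel does yield.
M_n = (A_s − A'_s) f_y (d − a/2) + A'_s f_y (d − d') = [2120580 × (710 − 97.925) + 281820 × (710 − 59)] × 10⁻⁶ = 1297.95 + 183.46 = 1481.41 kN·m.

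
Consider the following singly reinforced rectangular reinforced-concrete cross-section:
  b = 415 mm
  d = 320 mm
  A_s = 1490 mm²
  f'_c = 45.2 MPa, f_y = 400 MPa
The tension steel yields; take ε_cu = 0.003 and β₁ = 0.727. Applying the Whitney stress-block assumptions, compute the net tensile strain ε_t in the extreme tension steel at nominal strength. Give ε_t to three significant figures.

ε_t ≈ 0.0157

a = A_s f_y/(0.85 f'_c b) = 37.38 mm.
β₁ = 0.727, so c = a/β₁ = 37.38/0.727 = 51.42 mm.
From the linear strain diagram with ε_cu = 0.003: ε_t = 0.003 (d − c)/c = 0.003 × (320 − 51.42)/51.42 = 0.0157.
Since ε_t ≥ 0.005, the section is tension-controlled.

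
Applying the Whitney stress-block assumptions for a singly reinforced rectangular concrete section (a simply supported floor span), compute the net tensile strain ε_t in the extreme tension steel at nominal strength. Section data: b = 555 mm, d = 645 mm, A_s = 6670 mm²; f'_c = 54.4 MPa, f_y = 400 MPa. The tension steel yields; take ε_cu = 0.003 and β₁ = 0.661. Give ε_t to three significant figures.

a = A_s f_y/(0.85 f'_c b) = 103.96 mm.
β₁ = 0.661, so c = a/β₁ = 103.96/0.661 = 157.28 mm.
From the linear strain diagram with ε_cu = 0.003: ε_t = 0.003 (d − c)/c = 0.003 × (645 − 157.28)/157.28 = 0.00930.
Since ε_t ≥ 0.005, the section is tension-controlled.

ε_t ≈ 0.00930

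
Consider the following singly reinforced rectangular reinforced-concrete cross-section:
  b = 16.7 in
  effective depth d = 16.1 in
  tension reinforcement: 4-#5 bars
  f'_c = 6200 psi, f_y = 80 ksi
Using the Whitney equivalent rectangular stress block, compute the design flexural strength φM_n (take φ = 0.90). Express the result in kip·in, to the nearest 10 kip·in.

φM_n ≈ 1390 kip·in

A_s = 4 × 0.31 = 1.24 in².
T = A_s f_y = 1.24 × 80 = 99.2 kips.
a = T/(0.85 f'_c b) = 99.2/(0.85 × 6.2 × 16.7) = 1.127 in.
M_n = T(d − a/2) = 99.2 × (16.1 − 0.5635) = 1541.2 kip·in.
φM_n = 0.90 × 1541.2 = 1387.1 kip·in.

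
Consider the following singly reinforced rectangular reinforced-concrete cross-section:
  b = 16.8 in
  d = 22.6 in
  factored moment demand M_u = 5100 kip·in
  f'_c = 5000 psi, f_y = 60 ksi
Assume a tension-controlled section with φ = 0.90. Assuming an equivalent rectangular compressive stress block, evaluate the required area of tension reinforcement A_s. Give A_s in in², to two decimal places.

A_s ≈ 4.57 in²

M_n = M_u/φ = 5100/0.90 = 5666.67 kip·in.
From M_n = 0.85 f'_c a b (d − a/2):
a = d − √(d² − 2M_n/(0.85 f'_c b)) = 22.6 − √(22.6² − 2 × 5666.67/(0.85 × 5 × 16.8)) = 3.838 in.
A_s = 0.85 f'_c a b / f_y = 0.85 × 5 × 3.838 × 16.8 / 60 = 4.567 in².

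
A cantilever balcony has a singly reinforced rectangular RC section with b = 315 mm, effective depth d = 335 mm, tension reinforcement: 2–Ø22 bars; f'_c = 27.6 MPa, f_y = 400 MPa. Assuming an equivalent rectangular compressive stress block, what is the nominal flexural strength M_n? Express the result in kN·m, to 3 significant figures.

A_s = 2 × 380 = 760 mm².
T = A_s f_y = 760 × 400 = 304000 N = 304 kN.
From C = T: a = T/(0.85 f'_c b) = 304000/(0.85 × 27.6 × 315) = 41.14 mm.
M_n = T(d − a/2) = 304 kN × (335 − 20.57) mm = 95.59 kN·m.

M_n ≈ 95.6 kN·m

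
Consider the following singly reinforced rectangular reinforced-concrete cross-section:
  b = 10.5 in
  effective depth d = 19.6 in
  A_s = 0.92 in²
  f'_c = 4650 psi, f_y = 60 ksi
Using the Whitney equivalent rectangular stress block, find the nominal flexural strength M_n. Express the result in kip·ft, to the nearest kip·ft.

M_n ≈ 87 kip·ft

T = A_s f_y = 0.92 × 60 = 55.2 kips.
a = T/(0.85 f'_c b) = 55.2/(0.85 × 4.65 × 10.5) = 1.330 in.
M_n = T(d − a/2) = 55.2 × (19.6 − 0.665) = 1045.2 kip·in = 1045.2/12 = 87.10 kip·ft.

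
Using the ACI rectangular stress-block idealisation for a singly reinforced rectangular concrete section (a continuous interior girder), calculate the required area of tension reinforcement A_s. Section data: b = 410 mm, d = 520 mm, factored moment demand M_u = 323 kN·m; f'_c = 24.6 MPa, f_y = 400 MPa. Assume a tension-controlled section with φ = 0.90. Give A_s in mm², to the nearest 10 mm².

A_s ≈ 1880 mm²

M_n = M_u/φ = 323/0.90 = 358.889 kN·m.
With M_n = 0.85 f'_c a b (d − a/2), solve the quadratic for a:
a = d − √(d² − 2M_n/(0.85 f'_c b)) = 520 − √(520² − 2 × 358.889×10⁶/(0.85 × 24.6 × 410)) = 87.94 mm.
A_s = 0.85 f'_c a b / f_y = 0.85 × 24.6 × 87.94 × 410 / 400 = 1884.8 mm².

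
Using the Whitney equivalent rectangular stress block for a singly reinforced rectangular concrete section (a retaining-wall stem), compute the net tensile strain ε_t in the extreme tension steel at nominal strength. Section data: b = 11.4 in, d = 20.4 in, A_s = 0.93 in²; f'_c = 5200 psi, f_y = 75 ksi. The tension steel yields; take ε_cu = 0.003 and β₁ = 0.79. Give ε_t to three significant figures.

a = A_s f_y/(0.85 f'_c b) = 1.384 in.
β₁ = 0.79, so c = a/β₁ = 1.384/0.79 = 1.752 in.
From the linear strain diagram with ε_cu = 0.003: ε_t = 0.003 (d − c)/c = 0.003 × (20.4 − 1.752)/1.752 = 0.0319.
Since ε_t ≥ 0.005, the section is tension-controlled.

ε_t ≈ 0.0319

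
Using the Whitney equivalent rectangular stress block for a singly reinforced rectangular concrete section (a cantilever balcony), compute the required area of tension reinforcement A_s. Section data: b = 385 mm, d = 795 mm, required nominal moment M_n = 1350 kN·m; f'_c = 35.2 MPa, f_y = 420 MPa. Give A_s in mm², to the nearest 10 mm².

With M_n = 0.85 f'_c a b (d − a/2), solve the quadratic for a:
a = d − √(d² − 2M_n/(0.85 f'_c b)) = 795 − √(795² − 2 × 1350×10⁶/(0.85 × 35.2 × 385)) = 164.42 mm.
A_s = 0.85 f'_c a b / f_y = 0.85 × 35.2 × 164.42 × 385 / 420 = 4509.5 mm².

A_s ≈ 4510 mm²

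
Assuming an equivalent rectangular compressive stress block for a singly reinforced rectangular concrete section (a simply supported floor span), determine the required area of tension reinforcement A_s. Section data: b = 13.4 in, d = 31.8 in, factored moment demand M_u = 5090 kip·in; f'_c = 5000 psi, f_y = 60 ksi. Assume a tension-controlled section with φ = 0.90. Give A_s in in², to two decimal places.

A_s ≈ 3.13 in²

M_n = M_u/φ = 5090/0.90 = 5655.56 kip·in.
From M_n = 0.85 f'_c a b (d − a/2):
a = d − √(d² − 2M_n/(0.85 f'_c b)) = 31.8 − √(31.8² − 2 × 5655.56/(0.85 × 5 × 13.4)) = 3.293 in.
A_s = 0.85 f'_c a b / f_y = 0.85 × 5 × 3.293 × 13.4 / 60 = 3.126 in².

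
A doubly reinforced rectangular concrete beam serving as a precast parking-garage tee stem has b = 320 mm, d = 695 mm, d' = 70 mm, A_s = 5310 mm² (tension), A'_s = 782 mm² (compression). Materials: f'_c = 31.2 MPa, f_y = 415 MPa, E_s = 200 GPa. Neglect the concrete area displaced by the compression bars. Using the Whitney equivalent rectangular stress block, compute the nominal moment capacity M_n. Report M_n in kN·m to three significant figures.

Assume both tension and compression steel yield.
Net tension couple steel: A_s − A'_s = 4528 mm².
a = (A_s − A'_s) f_y / (0.85 f'_c b) = 1879120/(0.85 × 31.2 × 320) = 221.43 mm.
c = a/β₁ = 221.43/0.827 = 267.75 mm; ε'_s = 0.003(c − d')/c = 0.0022 ≥ f_y/E_s = 0.0021, so compression steel does yield.
M_n = (A_s − A'_s) f_y (d − a/2) + A'_s f_y (d − d') = [1879120 × (695 − 110.715) + 324530 × (695 − 70)] × 10⁻⁶ = 1097.94 + 202.83 = 1300.77 kN·m.

M_n ≈ 1300 kN·m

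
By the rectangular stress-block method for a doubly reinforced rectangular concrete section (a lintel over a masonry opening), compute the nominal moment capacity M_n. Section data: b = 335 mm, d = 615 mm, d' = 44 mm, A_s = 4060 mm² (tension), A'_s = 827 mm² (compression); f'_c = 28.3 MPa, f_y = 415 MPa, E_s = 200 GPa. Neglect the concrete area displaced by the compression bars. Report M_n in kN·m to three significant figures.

M_n ≈ 909 kN·m

Assume both tension and compression steel yield.
Net tension couple steel: A_s − A'_s = 3233 mm².
a = (A_s − A'_s) f_y / (0.85 f'_c b) = 1341695/(0.85 × 28.3 × 335) = 166.50 mm.
c = a/β₁ = 166.50/0.848 = 196.34 mm; ε'_s = 0.003(c − d')/c = 0.0023 ≥ f_y/E_s = 0.0021, so compression steel does yield.
M_n = (A_s − A'_s) f_y (d − a/2) + A'_s f_y (d − d') = [1341695 × (615 − 83.25) + 343205 × (615 − 44)] × 10⁻⁶ = 713.45 + 195.97 = 909.42 kN·m.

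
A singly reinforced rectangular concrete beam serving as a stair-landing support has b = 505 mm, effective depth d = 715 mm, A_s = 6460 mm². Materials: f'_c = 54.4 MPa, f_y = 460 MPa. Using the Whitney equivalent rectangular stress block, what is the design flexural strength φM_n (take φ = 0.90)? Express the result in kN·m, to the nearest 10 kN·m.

φM_n ≈ 1740 kN·m

T = A_s f_y = 6460 × 460 = 2971600 N = 2971.6 kN.
From C = T: a = T/(0.85 f'_c b) = 2971600/(0.85 × 54.4 × 505) = 127.26 mm.
M_n = T(d − a/2) = 2971.6 kN × (715 − 63.63) mm = 1935.61 kN·m.
φM_n = 0.90 × 1935.61 = 1742.05 kN·m.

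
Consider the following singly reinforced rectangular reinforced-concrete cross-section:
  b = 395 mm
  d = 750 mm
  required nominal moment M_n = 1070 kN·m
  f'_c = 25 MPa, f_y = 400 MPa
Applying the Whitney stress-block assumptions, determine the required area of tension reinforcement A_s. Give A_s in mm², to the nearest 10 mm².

With M_n = 0.85 f'_c a b (d − a/2), solve the quadratic for a:
a = d − √(d² − 2M_n/(0.85 f'_c b)) = 750 − √(750² − 2 × 1070×10⁶/(0.85 × 25 × 395)) = 195.43 mm.
A_s = 0.85 f'_c a b / f_y = 0.85 × 25 × 195.43 × 395 / 400 = 4101.0 mm².

A_s ≈ 4100 mm²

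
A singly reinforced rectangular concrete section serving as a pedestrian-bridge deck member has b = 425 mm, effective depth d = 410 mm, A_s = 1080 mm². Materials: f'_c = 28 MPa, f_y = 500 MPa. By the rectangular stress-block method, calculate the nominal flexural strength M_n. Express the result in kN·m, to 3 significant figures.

M_n ≈ 207 kN·m

T = A_s f_y = 1080 × 500 = 540000 N = 540 kN.
From C = T: a = T/(0.85 f'_c b) = 540000/(0.85 × 28 × 425) = 53.39 mm.
M_n = T(d − a/2) = 540 kN × (410 − 26.695) mm = 206.98 kN·m.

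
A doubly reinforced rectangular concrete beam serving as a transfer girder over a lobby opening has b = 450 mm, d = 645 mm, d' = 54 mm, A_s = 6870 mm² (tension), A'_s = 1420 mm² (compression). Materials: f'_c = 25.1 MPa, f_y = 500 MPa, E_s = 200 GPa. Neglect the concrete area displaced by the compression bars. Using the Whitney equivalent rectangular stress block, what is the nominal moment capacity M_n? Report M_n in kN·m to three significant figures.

Assume both tension and compression steel yield.
Net tension couple steel: A_s − A'_s = 5450 mm².
a = (A_s − A'_s) f_y / (0.85 f'_c b) = 2725000/(0.85 × 25.1 × 450) = 283.83 mm.
c = a/β₁ = 283.83/0.85 = 333.92 mm; ε'_s = 0.003(c − d')/c = 0.0025 ≥ f_y/E_s = 0.0025, so compression steel does yield.
M_n = (A_s − A'_s) f_y (d − a/2) + A'_s f_y (d − d') = [2725000 × (645 − 141.915) + 710000 × (645 − 54)] × 10⁻⁶ = 1370.91 + 419.61 = 1790.52 kN·m.

M_n ≈ 1790 kN·m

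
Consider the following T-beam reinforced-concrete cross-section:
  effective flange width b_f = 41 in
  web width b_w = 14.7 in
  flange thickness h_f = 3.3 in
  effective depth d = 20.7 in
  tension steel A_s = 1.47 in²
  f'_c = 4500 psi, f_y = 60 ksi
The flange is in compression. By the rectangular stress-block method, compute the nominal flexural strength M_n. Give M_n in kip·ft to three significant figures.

M_n ≈ 150 kip·ft

Tension: T = A_s f_y = 1.47 × 60 = 88.2 kips.
Try a within the flange: a = T/(0.85 f'_c b_f) = 88.2/(0.85 × 4.5 × 41) = 0.562 in.
Since a = 0.562 ≤ h_f = 3.3 in, the stress block lies entirely in the flange; analyse as a rectangular beam of width b_f.
M_n = T(d − a/2) = 88.2 × (20.7 − 0.281) = 1801.0 kip·in.
M_n = 1801.0/12 = 150.08 kip·ft.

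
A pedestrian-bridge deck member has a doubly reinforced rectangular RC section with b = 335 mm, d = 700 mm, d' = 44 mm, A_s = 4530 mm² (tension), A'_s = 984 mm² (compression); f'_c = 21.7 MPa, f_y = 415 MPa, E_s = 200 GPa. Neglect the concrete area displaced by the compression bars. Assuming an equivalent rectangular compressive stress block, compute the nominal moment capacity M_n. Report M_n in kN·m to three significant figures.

Assume both tension and compression steel yield.
Net tension couple steel: A_s − A'_s = 3546 mm².
a = (A_s − A'_s) f_y / (0.85 f'_c b) = 1471590/(0.85 × 21.7 × 335) = 238.16 mm.
c = a/β₁ = 238.16/0.85 = 280.19 mm; ε'_s = 0.003(c − d')/c = 0.0025 ≥ f_y/E_s = 0.0021, so compression steel does yield.
M_n = (A_s − A'_s) f_y (d − a/2) + A'_s f_y (d − d') = [1471590 × (700 − 119.08) + 408360 × (700 − 44)] × 10⁻⁶ = 854.88 + 267.88 = 1122.76 kN·m.

M_n ≈ 1120 kN·m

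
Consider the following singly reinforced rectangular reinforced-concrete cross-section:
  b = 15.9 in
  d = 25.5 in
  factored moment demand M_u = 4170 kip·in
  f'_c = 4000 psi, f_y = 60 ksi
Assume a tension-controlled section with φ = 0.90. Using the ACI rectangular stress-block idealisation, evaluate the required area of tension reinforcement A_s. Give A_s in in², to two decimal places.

M_n = M_u/φ = 4170/0.90 = 4633.33 kip·in.
From M_n = 0.85 f'_c a b (d − a/2):
a = d − √(d² − 2M_n/(0.85 f'_c b)) = 25.5 − √(25.5² − 2 × 4633.33/(0.85 × 4 × 15.9)) = 3.618 in.
A_s = 0.85 f'_c a b / f_y = 0.85 × 4 × 3.618 × 15.9 / 60 = 3.260 in².

A_s ≈ 3.26 in²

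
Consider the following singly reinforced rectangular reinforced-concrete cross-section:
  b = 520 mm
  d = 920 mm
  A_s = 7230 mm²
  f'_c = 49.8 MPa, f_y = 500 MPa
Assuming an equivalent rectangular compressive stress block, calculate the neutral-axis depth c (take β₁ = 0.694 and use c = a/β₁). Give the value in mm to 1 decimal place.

T = A_s f_y = 7230 × 500 = 3615000 N = 3615 kN.
Setting C = 0.85 f'_c a b equal to T: a = 3615000/(0.85 × 49.8 × 520) = 164.232 mm.
With β₁ = 0.694, c = a/β₁ = 164.232/0.694 = 236.6 mm.

c ≈ 236.6 mm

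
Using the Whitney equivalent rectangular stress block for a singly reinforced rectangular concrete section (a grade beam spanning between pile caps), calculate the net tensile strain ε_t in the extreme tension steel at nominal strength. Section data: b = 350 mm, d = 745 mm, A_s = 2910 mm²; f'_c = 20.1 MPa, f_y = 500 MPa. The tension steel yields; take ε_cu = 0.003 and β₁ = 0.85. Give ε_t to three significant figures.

a = A_s f_y/(0.85 f'_c b) = 243.32 mm.
β₁ = 0.85, so c = a/β₁ = 243.32/0.85 = 286.26 mm.
From the linear strain diagram with ε_cu = 0.003: ε_t = 0.003 (d − c)/c = 0.003 × (745 − 286.26)/286.26 = 0.00481.
ε_t is between 0.004 and 0.005 — transition zone.

ε_t ≈ 0.00481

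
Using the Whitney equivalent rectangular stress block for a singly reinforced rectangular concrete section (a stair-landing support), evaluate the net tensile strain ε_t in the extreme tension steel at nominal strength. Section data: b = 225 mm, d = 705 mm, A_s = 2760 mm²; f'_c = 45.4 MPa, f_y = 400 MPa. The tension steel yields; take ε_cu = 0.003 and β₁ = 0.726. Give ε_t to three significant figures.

ε_t ≈ 0.00908

a = A_s f_y/(0.85 f'_c b) = 127.15 mm.
β₁ = 0.726, so c = a/β₁ = 127.15/0.726 = 175.14 mm.
From the linear strain diagram with ε_cu = 0.003: ε_t = 0.003 (d − c)/c = 0.003 × (705 − 175.14)/175.14 = 0.00908.
Since ε_t ≥ 0.005, the section is tension-controlled.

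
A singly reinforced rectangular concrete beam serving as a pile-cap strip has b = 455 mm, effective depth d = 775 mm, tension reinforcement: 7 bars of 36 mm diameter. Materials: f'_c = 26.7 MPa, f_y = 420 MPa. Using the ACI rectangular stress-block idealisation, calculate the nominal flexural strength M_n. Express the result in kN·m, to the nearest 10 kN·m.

A_s = 7 × 1018 = 7126 mm².
T = A_s f_y = 7126 × 420 = 2992920 N = 2992.92 kN.
From C = T: a = T/(0.85 f'_c b) = 2992920/(0.85 × 26.7 × 455) = 289.84 mm.
M_n = T(d − a/2) = 2992.92 kN × (775 − 144.92) mm = 1885.78 kN·m.

M_n ≈ 1890 kN·m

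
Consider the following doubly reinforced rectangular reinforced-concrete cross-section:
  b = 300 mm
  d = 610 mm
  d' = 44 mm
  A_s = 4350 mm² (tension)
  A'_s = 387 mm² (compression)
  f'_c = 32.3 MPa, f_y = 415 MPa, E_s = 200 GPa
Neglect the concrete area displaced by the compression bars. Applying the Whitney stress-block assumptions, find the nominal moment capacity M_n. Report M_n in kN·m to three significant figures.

M_n ≈ 930 kN·m

Assume both tension and compression steel yield.
Net tension couple steel: A_s − A'_s = 3963 mm².
a = (A_s − A'_s) f_y / (0.85 f'_c b) = 1644645/(0.85 × 32.3 × 300) = 199.68 mm.
c = a/β₁ = 199.68/0.819 = 243.81 mm; ε'_s = 0.003(c − d')/c = 0.0025 ≥ f_y/E_s = 0.0021, so compression steel does yield.
M_n = (A_s − A'_s) f_y (d − a/2) + A'_s f_y (d − d') = [1644645 × (610 − 99.84) + 160605 × (610 − 44)] × 10⁻⁶ = 839.03 + 90.90 = 929.93 kN·m.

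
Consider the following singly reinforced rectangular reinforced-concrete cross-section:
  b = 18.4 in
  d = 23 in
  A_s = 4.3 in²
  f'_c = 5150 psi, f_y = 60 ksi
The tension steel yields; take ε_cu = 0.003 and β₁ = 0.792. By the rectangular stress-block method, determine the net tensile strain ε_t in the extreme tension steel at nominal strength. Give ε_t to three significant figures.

ε_t ≈ 0.0141

a = A_s f_y/(0.85 f'_c b) = 3.203 in.
β₁ = 0.792, so c = a/β₁ = 3.203/0.792 = 4.044 in.
From the linear strain diagram with ε_cu = 0.003: ε_t = 0.003 (d − c)/c = 0.003 × (23 − 4.044)/4.044 = 0.0141.
Since ε_t ≥ 0.005, the section is tension-controlled.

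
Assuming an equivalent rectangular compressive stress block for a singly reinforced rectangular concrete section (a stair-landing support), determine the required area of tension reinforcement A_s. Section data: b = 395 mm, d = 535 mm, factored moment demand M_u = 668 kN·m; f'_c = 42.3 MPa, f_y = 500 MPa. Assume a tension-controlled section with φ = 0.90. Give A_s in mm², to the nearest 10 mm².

M_n = M_u/φ = 668/0.90 = 742.222 kN·m.
With M_n = 0.85 f'_c a b (d − a/2), solve the quadratic for a:
a = d − √(d² − 2M_n/(0.85 f'_c b)) = 535 − √(535² − 2 × 742.222×10⁶/(0.85 × 42.3 × 395)) = 108.73 mm.
A_s = 0.85 f'_c a b / f_y = 0.85 × 42.3 × 108.73 × 395 / 500 = 3088.4 mm².

A_s ≈ 3090 mm²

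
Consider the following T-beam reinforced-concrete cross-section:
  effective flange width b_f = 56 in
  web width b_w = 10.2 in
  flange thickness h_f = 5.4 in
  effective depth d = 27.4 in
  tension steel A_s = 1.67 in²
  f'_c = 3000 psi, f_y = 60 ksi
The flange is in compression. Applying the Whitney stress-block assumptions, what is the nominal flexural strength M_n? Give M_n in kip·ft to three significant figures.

Tension: T = A_s f_y = 1.67 × 60 = 100.2 kips.
Try a within the flange: a = T/(0.85 f'_c b_f) = 100.2/(0.85 × 3 × 56) = 0.702 in.
Since a = 0.702 ≤ h_f = 5.4 in, the stress block lies entirely in the flange; analyse as a rectangular beam of width b_f.
M_n = T(d − a/2) = 100.2 × (27.4 − 0.351) = 2710.3 kip·in.
M_n = 2710.3/12 = 225.86 kip·ft.

M_n ≈ 226 kip·ft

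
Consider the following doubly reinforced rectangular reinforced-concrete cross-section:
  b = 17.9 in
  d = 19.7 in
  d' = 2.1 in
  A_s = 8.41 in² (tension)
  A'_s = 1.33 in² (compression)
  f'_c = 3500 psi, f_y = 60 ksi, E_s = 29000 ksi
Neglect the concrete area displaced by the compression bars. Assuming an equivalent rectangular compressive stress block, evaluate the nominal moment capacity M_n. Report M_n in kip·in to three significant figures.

M_n ≈ 8080 kip·in

Assume both steels yield.
a = (A_s − A'_s) f_y/(0.85 f'_c b) = (8.41 − 1.33) × 60/(0.85 × 3.5 × 17.9) = 7.977 in.
c = a/β₁ = 7.977/0.85 = 9.385 in; ε'_s = 0.003(c − d')/c = 0.0023 ≥ ε_y = 0.0021, so the compression steel yields.
M_n = (A_s − A'_s) f_y (d − a/2) + A'_s f_y (d − d') = 424.8 × (19.7 − 3.9885) + 79.8 × (19.7 − 2.1) = 6674.2 + 1404.5 = 8078.7 kip·in.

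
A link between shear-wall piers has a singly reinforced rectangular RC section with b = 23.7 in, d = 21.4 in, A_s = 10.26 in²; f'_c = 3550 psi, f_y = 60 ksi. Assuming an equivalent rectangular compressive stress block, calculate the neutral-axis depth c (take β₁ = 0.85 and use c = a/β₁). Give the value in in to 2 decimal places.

T = A_s f_y = 10.26 × 60 = 615.6 kips.
a = T/(0.85 f'_c b) = 615.6/(0.85 × 3.55 × 23.7) = 8.6080 in.
With β₁ = 0.85, c = a/β₁ = 8.6080/0.85 = 10.13 in.

c ≈ 10.13 in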